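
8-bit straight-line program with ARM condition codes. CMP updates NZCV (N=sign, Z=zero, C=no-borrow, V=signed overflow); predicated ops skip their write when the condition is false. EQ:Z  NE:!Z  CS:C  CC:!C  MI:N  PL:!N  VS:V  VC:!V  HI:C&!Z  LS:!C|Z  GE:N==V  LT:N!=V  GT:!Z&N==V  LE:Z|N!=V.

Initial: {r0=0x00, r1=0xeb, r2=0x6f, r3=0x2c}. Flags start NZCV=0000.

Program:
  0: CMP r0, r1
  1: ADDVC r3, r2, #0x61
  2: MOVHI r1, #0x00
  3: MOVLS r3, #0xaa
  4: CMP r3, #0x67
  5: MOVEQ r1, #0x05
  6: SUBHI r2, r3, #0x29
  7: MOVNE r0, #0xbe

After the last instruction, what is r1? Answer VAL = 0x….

VAL = 0xeb

0: ✓ CMP  NZCV=0000
1: ✓ ADDVC  r3←0xd0
2: · MOVHI
3: ✓ MOVLS  r3←0xaa
4: ✓ CMP  NZCV=0011
5: · MOVEQ
6: ✓ SUBHI  r2←0x81
7: ✓ MOVNE  r0←0xbe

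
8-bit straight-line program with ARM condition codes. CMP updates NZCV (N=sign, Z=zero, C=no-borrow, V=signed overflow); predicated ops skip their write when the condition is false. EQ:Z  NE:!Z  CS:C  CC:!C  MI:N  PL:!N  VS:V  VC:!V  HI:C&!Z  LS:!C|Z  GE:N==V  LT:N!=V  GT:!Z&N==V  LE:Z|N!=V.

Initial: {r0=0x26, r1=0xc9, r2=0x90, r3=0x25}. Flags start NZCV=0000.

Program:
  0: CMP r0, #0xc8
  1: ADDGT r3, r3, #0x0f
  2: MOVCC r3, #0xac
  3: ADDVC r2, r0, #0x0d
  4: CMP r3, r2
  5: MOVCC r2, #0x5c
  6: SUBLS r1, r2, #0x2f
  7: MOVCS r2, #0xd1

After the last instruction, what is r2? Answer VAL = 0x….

[0] flags=0000 → (cmp)
[1] flags=0000 GT?T → r3=0x34
[2] flags=0000 CC?T → r3=0xac
[3] flags=0000 VC?T → r2=0x33
[4] flags=0011 → (cmp)
[5] flags=0011 CC?F → skip
[6] flags=0011 LS?F → skip
[7] flags=0011 CS?T → r2=0xd1

VAL = 0xd1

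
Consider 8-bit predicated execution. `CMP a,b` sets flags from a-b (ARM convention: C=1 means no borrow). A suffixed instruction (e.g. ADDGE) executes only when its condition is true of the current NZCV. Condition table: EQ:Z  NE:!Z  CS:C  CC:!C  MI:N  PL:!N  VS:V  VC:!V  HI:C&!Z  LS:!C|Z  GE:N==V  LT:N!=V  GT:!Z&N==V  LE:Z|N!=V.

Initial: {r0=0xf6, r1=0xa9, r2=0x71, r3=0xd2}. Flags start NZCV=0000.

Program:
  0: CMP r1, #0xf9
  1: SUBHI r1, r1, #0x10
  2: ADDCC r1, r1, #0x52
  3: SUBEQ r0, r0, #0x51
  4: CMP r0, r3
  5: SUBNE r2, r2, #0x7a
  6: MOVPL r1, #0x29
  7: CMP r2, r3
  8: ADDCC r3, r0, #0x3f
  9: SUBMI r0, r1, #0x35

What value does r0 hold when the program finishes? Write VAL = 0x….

VAL = 0xf6

0: ✓ CMP  NZCV=1000
1: · SUBHI
2: ✓ ADDCC  r1←0xfb
3: · SUBEQ
4: ✓ CMP  NZCV=0010
5: ✓ SUBNE  r2←0xf7
6: ✓ MOVPL  r1←0x29
7: ✓ CMP  NZCV=0010
8: · ADDCC
9: · SUBMI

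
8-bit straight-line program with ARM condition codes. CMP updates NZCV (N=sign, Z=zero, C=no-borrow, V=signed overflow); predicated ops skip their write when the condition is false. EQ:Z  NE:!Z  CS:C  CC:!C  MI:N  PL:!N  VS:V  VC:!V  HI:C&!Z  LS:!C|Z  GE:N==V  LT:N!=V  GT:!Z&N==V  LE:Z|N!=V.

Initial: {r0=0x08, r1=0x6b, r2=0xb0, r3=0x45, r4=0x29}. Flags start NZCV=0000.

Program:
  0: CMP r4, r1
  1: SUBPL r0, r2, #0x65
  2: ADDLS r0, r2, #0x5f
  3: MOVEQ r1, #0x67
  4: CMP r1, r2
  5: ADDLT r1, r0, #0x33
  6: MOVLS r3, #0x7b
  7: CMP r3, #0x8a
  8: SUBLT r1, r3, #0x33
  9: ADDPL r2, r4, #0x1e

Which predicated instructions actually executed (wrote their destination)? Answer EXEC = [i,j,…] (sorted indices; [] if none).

EXEC = [2,6]

[0] flags=1000 → (cmp)
[1] flags=1000 PL?F → skip
[2] flags=1000 LS?T → r0=0x0f
[3] flags=1000 EQ?F → skip
[4] flags=1001 → (cmp)
[5] flags=1001 LT?F → skip
[6] flags=1001 LS?T → r3=0x7b
[7] flags=1001 → (cmp)
[8] flags=1001 LT?F → skip
[9] flags=1001 PL?F → skip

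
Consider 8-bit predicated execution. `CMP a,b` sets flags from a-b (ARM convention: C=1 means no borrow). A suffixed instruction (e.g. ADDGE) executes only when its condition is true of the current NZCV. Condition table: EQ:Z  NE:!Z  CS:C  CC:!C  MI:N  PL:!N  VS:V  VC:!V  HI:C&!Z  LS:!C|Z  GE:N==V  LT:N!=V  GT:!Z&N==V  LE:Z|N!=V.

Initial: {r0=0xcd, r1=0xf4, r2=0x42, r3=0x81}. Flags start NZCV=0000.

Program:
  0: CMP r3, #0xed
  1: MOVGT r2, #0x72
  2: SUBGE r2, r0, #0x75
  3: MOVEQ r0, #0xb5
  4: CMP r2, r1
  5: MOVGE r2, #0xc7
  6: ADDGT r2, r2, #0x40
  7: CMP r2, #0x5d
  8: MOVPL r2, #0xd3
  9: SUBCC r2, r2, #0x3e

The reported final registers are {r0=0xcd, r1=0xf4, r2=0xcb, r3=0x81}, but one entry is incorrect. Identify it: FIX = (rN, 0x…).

FIX = (r2, 0xc9)

0: ✓ CMP  NZCV=1000
1: · MOVGT
2: · SUBGE
3: · MOVEQ
4: ✓ CMP  NZCV=0000
5: ✓ MOVGE  r2←0xc7
6: ✓ ADDGT  r2←0x07
7: ✓ CMP  NZCV=1000
8: · MOVPL
9: ✓ SUBCC  r2←0xc9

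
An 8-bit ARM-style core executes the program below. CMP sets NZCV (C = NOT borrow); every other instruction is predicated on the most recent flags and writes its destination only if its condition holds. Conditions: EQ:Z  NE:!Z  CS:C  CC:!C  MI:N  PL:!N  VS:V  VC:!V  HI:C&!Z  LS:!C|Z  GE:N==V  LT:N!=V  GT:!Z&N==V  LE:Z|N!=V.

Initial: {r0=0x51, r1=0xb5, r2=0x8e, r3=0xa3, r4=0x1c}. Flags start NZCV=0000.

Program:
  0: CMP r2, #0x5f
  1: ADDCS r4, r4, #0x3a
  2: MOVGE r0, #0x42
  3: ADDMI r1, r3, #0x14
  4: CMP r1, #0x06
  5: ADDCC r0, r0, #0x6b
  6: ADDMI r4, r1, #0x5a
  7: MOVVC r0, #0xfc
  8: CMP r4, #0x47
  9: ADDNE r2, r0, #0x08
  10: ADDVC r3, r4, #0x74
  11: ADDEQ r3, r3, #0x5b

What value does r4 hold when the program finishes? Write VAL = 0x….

VAL = 0x0f

[0] flags=0011 → (cmp)
[1] flags=0011 CS?T → r4=0x56
[2] flags=0011 GE?F → skip
[3] flags=0011 MI?F → skip
[4] flags=1010 → (cmp)
[5] flags=1010 CC?F → skip
[6] flags=1010 MI?T → r4=0x0f
[7] flags=1010 VC?T → r0=0xfc
[8] flags=1000 → (cmp)
[9] flags=1000 NE?T → r2=0x04
[10] flags=1000 VC?T → r3=0x83
[11] flags=1000 EQ?F → skip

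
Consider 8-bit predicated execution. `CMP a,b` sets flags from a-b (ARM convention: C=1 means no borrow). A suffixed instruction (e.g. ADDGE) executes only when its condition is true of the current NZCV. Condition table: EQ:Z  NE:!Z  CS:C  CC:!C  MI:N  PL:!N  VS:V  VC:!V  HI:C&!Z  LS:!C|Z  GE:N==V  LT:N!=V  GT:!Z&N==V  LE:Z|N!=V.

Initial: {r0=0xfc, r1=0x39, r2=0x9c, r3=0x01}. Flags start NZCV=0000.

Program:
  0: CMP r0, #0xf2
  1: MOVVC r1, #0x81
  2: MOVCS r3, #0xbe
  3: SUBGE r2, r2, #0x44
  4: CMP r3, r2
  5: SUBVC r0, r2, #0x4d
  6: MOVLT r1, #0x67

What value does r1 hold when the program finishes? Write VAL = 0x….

VAL = 0x67

[0] flags=0010 → (cmp)
[1] flags=0010 VC?T → r1=0x81
[2] flags=0010 CS?T → r3=0xbe
[3] flags=0010 GE?T → r2=0x58
[4] flags=0011 → (cmp)
[5] flags=0011 VC?F → skip
[6] flags=0011 LT?T → r1=0x67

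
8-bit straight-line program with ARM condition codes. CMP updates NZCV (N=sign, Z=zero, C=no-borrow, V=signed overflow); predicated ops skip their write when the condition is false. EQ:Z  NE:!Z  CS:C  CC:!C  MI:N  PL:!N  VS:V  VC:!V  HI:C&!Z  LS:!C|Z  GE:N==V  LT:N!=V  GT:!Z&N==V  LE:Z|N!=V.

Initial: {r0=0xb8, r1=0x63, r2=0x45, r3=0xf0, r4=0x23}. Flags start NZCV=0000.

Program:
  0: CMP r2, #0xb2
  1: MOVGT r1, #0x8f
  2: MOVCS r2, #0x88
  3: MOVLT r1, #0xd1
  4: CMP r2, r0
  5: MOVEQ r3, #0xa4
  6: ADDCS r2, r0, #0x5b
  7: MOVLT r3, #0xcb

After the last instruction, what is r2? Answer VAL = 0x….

VAL = 0x45

[0] flags=1001 → (cmp)
[1] flags=1001 GT?T → r1=0x8f
[2] flags=1001 CS?F → skip
[3] flags=1001 LT?F → skip
[4] flags=1001 → (cmp)
[5] flags=1001 EQ?F → skip
[6] flags=1001 CS?F → skip
[7] flags=1001 LT?F → skip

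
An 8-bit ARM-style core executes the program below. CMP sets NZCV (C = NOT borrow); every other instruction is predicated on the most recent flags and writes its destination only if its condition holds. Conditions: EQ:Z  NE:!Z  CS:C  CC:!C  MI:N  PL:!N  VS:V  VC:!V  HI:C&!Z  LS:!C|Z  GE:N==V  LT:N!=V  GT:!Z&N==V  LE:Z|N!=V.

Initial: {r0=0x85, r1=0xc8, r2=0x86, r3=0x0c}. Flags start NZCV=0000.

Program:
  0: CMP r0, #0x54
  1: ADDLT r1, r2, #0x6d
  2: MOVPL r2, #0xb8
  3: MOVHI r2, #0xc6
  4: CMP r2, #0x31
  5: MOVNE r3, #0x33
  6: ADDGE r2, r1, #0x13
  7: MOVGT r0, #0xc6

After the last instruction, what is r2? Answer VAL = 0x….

VAL = 0xc6

[0] flags=0011 → (cmp)
[1] flags=0011 LT?T → r1=0xf3
[2] flags=0011 PL?T → r2=0xb8
[3] flags=0011 HI?T → r2=0xc6
[4] flags=1010 → (cmp)
[5] flags=1010 NE?T → r3=0x33
[6] flags=1010 GE?F → skip
[7] flags=1010 GT?F → skip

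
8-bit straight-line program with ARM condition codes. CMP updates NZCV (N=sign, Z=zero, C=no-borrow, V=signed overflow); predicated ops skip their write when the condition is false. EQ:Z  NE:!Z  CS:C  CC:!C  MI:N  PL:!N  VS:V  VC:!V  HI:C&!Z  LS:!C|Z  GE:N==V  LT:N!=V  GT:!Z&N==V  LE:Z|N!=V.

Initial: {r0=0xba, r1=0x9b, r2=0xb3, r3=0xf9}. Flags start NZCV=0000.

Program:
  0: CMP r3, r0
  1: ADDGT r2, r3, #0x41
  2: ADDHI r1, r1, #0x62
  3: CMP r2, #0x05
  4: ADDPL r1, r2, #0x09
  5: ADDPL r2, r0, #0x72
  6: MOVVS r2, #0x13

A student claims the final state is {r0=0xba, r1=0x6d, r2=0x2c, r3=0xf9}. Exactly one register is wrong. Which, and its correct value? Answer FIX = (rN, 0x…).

0: ✓ CMP  NZCV=0010
1: ✓ ADDGT  r2←0x3a
2: ✓ ADDHI  r1←0xfd
3: ✓ CMP  NZCV=0010
4: ✓ ADDPL  r1←0x43
5: ✓ ADDPL  r2←0x2c
6: · MOVVS

FIX = (r1, 0x43)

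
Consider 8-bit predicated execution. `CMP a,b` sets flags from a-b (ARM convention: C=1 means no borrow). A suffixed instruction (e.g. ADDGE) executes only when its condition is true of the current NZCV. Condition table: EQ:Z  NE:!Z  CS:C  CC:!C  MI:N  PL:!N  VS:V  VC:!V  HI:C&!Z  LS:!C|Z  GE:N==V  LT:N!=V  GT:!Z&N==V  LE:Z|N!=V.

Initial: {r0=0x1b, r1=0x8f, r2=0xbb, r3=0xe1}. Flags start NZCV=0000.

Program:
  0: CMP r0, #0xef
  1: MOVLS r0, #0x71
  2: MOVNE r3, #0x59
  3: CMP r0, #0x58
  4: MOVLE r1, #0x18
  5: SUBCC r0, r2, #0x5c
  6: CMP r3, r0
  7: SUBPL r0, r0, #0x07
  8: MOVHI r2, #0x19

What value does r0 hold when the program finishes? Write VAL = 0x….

[0] flags=0000 → (cmp)
[1] flags=0000 LS?T → r0=0x71
[2] flags=0000 NE?T → r3=0x59
[3] flags=0010 → (cmp)
[4] flags=0010 LE?F → skip
[5] flags=0010 CC?F → skip
[6] flags=1000 → (cmp)
[7] flags=1000 PL?F → skip
[8] flags=1000 HI?F → skip

VAL = 0x71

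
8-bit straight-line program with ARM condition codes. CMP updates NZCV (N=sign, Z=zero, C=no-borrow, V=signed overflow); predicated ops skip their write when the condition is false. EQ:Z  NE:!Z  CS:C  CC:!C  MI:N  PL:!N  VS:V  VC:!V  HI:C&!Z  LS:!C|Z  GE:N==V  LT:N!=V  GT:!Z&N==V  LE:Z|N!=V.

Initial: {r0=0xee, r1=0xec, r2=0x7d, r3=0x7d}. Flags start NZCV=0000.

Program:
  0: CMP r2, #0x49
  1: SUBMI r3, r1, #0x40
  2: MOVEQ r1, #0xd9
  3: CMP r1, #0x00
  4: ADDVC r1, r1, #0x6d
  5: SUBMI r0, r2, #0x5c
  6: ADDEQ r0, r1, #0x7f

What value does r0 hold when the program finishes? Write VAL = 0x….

[0] flags=0010 → (cmp)
[1] flags=0010 MI?F → skip
[2] flags=0010 EQ?F → skip
[3] flags=1010 → (cmp)
[4] flags=1010 VC?T → r1=0x59
[5] flags=1010 MI?T → r0=0x21
[6] flags=1010 EQ?F → skip

VAL = 0x21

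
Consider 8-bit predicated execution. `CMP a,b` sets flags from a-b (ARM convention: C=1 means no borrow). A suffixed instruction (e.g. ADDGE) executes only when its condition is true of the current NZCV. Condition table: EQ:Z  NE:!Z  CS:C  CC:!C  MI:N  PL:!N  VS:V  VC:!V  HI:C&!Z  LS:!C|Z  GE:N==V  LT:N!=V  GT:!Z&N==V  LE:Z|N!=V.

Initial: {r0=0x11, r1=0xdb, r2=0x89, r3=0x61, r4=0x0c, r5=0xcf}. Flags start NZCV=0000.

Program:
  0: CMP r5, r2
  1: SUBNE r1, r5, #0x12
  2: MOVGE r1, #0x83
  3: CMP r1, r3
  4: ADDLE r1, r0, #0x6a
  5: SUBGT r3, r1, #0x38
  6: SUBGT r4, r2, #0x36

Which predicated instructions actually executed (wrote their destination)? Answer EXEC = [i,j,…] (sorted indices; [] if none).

0: ✓ CMP  NZCV=0010
1: ✓ SUBNE  r1←0xbd
2: ✓ MOVGE  r1←0x83
3: ✓ CMP  NZCV=0011
4: ✓ ADDLE  r1←0x7b
5: · SUBGT
6: · SUBGT

EXEC = [1,2,4]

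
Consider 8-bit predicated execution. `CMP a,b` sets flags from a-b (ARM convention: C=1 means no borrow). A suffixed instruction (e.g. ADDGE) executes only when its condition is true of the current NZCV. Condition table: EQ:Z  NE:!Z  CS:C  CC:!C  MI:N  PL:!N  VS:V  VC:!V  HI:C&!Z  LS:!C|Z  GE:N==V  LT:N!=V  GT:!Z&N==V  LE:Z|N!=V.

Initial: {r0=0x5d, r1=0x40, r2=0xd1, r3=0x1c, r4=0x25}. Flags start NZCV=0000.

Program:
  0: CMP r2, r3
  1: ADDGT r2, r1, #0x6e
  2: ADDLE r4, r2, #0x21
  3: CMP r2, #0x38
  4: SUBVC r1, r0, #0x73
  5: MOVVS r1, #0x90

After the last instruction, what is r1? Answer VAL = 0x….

VAL = 0xea

[0] flags=1010 → (cmp)
[1] flags=1010 GT?F → skip
[2] flags=1010 LE?T → r4=0xf2
[3] flags=1010 → (cmp)
[4] flags=1010 VC?T → r1=0xea
[5] flags=1010 VS?F → skip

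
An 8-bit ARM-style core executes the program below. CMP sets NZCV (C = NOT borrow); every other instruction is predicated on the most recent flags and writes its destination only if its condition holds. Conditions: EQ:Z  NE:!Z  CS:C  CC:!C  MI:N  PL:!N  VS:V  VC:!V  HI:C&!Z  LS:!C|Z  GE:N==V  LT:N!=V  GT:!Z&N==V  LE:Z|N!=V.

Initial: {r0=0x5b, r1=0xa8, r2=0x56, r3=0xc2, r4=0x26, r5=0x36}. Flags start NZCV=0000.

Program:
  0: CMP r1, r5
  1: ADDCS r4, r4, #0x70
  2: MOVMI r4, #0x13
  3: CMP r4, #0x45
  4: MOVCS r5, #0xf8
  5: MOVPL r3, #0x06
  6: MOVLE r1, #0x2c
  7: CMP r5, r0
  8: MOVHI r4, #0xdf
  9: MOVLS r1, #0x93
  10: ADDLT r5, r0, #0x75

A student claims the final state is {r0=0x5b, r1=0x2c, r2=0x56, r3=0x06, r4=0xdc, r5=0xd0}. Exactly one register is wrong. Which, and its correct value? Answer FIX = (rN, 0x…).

0: ✓ CMP  NZCV=0011
1: ✓ ADDCS  r4←0x96
2: · MOVMI
3: ✓ CMP  NZCV=0011
4: ✓ MOVCS  r5←0xf8
5: ✓ MOVPL  r3←0x06
6: ✓ MOVLE  r1←0x2c
7: ✓ CMP  NZCV=1010
8: ✓ MOVHI  r4←0xdf
9: · MOVLS
10: ✓ ADDLT  r5←0xd0

FIX = (r4, 0xdf)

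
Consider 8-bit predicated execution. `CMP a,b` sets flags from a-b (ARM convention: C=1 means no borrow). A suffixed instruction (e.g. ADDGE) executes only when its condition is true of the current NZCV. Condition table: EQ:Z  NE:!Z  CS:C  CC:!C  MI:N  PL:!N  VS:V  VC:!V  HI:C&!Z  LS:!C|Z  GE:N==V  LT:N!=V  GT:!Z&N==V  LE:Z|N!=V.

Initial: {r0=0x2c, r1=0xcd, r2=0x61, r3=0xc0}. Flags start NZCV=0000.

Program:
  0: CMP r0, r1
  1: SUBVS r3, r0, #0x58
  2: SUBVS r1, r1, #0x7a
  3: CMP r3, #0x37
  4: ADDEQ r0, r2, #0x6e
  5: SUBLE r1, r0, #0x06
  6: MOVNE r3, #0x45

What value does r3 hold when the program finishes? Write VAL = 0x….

0: ✓ CMP  NZCV=0000
1: · SUBVS
2: · SUBVS
3: ✓ CMP  NZCV=1010
4: · ADDEQ
5: ✓ SUBLE  r1←0x26
6: ✓ MOVNE  r3←0x45

VAL = 0x45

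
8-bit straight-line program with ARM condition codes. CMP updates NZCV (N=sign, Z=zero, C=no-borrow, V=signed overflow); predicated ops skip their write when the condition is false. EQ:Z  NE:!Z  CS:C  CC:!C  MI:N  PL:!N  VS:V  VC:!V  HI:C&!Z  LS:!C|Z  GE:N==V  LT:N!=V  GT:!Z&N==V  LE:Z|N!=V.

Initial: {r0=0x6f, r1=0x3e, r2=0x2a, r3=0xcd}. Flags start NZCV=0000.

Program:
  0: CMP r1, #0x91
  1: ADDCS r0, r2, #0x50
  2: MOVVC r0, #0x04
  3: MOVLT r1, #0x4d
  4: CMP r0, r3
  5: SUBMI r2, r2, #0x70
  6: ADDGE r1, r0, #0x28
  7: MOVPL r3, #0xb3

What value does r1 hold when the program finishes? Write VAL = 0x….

VAL = 0x97

0: ✓ CMP  NZCV=1001
1: · ADDCS
2: · MOVVC
3: · MOVLT
4: ✓ CMP  NZCV=1001
5: ✓ SUBMI  r2←0xba
6: ✓ ADDGE  r1←0x97
7: · MOVPL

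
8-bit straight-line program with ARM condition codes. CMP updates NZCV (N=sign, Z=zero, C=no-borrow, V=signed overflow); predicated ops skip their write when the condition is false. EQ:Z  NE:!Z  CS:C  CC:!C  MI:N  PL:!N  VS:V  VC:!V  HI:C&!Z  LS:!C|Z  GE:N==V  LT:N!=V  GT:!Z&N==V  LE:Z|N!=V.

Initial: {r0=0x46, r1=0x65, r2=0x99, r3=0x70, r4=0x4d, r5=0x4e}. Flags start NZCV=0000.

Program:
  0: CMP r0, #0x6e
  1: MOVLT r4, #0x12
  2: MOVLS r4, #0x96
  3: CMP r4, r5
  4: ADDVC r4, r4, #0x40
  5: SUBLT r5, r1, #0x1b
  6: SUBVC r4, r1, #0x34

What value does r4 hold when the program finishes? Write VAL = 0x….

[0] flags=1000 → (cmp)
[1] flags=1000 LT?T → r4=0x12
[2] flags=1000 LS?T → r4=0x96
[3] flags=0011 → (cmp)
[4] flags=0011 VC?F → skip
[5] flags=0011 LT?T → r5=0x4a
[6] flags=0011 VC?F → skip

VAL = 0x96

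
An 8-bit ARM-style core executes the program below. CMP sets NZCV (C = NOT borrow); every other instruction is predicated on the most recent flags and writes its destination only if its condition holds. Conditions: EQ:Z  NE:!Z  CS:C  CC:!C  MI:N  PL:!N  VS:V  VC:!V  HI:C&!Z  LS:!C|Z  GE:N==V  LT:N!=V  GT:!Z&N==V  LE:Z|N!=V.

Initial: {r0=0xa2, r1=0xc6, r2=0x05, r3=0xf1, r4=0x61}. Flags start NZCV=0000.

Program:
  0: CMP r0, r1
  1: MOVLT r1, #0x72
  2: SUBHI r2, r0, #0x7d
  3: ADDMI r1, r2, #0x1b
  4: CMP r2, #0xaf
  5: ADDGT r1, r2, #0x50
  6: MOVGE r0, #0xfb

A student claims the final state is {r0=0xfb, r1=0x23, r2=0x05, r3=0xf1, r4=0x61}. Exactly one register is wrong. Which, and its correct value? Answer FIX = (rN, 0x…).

FIX = (r1, 0x55)

0: ✓ CMP  NZCV=1000
1: ✓ MOVLT  r1←0x72
2: · SUBHI
3: ✓ ADDMI  r1←0x20
4: ✓ CMP  NZCV=0000
5: ✓ ADDGT  r1←0x55
6: ✓ MOVGE  r0←0xfb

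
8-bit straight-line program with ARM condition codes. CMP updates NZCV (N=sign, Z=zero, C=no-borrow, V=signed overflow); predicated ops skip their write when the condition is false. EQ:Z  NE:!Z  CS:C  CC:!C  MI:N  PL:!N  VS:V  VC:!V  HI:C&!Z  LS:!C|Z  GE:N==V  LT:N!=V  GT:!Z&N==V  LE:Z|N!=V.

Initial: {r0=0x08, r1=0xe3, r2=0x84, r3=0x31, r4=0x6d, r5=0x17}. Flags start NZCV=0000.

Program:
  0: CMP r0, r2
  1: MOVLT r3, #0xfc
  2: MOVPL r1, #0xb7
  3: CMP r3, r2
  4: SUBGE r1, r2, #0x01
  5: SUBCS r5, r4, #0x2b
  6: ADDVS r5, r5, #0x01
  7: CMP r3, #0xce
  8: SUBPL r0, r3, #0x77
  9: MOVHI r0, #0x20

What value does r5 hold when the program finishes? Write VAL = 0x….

0: ✓ CMP  NZCV=1001
1: · MOVLT
2: · MOVPL
3: ✓ CMP  NZCV=1001
4: ✓ SUBGE  r1←0x83
5: · SUBCS
6: ✓ ADDVS  r5←0x18
7: ✓ CMP  NZCV=0000
8: ✓ SUBPL  r0←0xba
9: · MOVHI

VAL = 0x18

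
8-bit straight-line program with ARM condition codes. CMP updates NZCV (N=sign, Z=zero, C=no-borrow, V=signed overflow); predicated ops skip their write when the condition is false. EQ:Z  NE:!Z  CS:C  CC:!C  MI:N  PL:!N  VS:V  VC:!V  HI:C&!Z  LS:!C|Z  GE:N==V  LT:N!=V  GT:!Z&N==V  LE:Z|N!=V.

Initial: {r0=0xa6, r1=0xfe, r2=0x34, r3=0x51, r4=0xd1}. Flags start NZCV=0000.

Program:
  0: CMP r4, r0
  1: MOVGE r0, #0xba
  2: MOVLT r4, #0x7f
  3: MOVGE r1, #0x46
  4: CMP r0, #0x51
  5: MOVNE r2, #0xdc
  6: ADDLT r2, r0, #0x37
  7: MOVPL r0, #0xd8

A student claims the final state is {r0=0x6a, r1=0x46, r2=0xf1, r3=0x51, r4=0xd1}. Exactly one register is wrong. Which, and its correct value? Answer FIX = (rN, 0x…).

FIX = (r0, 0xd8)

0: ✓ CMP  NZCV=0010
1: ✓ MOVGE  r0←0xba
2: · MOVLT
3: ✓ MOVGE  r1←0x46
4: ✓ CMP  NZCV=0011
5: ✓ MOVNE  r2←0xdc
6: ✓ ADDLT  r2←0xf1
7: ✓ MOVPL  r0←0xd8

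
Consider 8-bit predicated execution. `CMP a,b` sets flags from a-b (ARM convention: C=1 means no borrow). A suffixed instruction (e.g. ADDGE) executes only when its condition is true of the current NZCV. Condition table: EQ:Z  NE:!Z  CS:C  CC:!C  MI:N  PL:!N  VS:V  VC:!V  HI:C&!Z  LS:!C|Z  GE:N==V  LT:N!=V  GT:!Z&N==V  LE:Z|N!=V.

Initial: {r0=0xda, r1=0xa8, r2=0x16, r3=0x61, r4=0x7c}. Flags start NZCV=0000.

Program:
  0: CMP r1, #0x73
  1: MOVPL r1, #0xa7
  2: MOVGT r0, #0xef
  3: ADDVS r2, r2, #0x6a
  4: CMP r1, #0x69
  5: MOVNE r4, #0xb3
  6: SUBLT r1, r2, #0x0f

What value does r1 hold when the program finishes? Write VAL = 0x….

0: ✓ CMP  NZCV=0011
1: ✓ MOVPL  r1←0xa7
2: · MOVGT
3: ✓ ADDVS  r2←0x80
4: ✓ CMP  NZCV=0011
5: ✓ MOVNE  r4←0xb3
6: ✓ SUBLT  r1←0x71

VAL = 0x71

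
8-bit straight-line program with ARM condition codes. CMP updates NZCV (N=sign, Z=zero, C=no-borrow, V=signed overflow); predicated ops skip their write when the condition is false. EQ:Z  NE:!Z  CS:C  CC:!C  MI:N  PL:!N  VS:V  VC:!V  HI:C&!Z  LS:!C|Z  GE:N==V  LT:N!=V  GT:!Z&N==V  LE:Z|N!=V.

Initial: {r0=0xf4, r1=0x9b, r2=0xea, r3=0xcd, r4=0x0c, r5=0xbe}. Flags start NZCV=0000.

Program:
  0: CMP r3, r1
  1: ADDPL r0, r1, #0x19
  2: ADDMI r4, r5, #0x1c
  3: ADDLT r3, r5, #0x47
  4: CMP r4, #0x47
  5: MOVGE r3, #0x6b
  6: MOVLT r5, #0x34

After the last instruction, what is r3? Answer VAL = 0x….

VAL = 0xcd

0: ✓ CMP  NZCV=0010
1: ✓ ADDPL  r0←0xb4
2: · ADDMI
3: · ADDLT
4: ✓ CMP  NZCV=1000
5: · MOVGE
6: ✓ MOVLT  r5←0x34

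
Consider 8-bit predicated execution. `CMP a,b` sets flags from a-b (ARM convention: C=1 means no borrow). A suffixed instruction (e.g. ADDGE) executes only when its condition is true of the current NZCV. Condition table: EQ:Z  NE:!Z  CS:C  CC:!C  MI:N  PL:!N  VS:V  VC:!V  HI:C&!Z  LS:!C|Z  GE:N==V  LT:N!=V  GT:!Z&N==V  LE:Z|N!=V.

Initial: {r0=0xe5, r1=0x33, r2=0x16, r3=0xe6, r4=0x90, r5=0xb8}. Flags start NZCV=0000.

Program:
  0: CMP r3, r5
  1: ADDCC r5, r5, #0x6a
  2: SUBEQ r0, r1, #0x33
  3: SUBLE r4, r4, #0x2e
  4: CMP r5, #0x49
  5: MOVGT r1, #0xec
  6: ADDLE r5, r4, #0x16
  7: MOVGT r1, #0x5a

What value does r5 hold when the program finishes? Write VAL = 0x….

[0] flags=0010 → (cmp)
[1] flags=0010 CC?F → skip
[2] flags=0010 EQ?F → skip
[3] flags=0010 LE?F → skip
[4] flags=0011 → (cmp)
[5] flags=0011 GT?F → skip
[6] flags=0011 LE?T → r5=0xa6
[7] flags=0011 GT?F → skip

VAL = 0xa6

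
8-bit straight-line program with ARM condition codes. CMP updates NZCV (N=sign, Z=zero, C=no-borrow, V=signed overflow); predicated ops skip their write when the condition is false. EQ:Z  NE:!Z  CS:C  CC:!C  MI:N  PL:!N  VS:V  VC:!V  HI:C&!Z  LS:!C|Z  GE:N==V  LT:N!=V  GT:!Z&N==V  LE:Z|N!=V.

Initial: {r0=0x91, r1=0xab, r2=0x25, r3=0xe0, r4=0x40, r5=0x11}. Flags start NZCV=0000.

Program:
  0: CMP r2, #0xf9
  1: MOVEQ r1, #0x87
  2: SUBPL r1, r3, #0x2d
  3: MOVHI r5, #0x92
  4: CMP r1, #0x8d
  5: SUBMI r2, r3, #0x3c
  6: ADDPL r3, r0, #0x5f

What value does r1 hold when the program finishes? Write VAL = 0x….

0: ✓ CMP  NZCV=0000
1: · MOVEQ
2: ✓ SUBPL  r1←0xb3
3: · MOVHI
4: ✓ CMP  NZCV=0010
5: · SUBMI
6: ✓ ADDPL  r3←0xf0

VAL = 0xb3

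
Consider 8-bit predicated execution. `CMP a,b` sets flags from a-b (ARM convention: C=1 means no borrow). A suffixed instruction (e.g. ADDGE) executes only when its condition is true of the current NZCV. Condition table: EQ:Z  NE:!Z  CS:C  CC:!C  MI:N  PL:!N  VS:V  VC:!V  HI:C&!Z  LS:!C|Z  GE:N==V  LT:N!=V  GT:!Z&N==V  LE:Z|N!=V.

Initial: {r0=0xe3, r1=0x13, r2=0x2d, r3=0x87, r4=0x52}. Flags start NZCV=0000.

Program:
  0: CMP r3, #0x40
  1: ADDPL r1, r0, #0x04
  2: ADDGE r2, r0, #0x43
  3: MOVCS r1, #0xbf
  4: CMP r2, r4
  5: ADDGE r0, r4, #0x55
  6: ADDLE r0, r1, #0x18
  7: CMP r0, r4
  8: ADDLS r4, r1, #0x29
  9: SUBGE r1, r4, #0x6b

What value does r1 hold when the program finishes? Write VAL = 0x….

VAL = 0xbf

[0] flags=0011 → (cmp)
[1] flags=0011 PL?T → r1=0xe7
[2] flags=0011 GE?F → skip
[3] flags=0011 CS?T → r1=0xbf
[4] flags=1000 → (cmp)
[5] flags=1000 GE?F → skip
[6] flags=1000 LE?T → r0=0xd7
[7] flags=1010 → (cmp)
[8] flags=1010 LS?F → skip
[9] flags=1010 GE?F → skip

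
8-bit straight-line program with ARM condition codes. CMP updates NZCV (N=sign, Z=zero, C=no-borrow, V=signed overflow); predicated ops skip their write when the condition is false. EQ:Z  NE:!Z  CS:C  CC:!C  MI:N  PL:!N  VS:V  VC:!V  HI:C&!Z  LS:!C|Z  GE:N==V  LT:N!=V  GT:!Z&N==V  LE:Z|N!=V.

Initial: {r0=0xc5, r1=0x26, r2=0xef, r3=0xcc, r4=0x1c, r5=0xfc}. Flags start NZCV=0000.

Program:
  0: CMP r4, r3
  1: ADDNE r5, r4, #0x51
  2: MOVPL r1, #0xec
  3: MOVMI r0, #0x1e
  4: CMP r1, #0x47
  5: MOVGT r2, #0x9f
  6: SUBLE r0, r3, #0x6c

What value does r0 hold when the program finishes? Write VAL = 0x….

VAL = 0x60

[0] flags=0000 → (cmp)
[1] flags=0000 NE?T → r5=0x6d
[2] flags=0000 PL?T → r1=0xec
[3] flags=0000 MI?F → skip
[4] flags=1010 → (cmp)
[5] flags=1010 GT?F → skip
[6] flags=1010 LE?T → r0=0x60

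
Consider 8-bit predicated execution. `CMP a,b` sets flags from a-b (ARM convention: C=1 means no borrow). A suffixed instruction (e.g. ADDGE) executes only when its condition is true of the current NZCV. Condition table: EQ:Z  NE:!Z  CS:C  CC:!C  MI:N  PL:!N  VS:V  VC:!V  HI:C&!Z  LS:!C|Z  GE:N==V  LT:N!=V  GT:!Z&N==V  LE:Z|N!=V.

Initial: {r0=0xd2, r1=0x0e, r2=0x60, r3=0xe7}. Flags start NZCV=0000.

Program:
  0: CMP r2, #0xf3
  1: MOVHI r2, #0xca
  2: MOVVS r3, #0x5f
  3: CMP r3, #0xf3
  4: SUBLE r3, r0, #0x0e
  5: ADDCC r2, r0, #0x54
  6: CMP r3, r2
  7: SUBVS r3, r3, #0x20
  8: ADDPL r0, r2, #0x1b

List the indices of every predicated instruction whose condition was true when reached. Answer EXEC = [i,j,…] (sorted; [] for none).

EXEC = [4,5]

0: ✓ CMP  NZCV=0000
1: · MOVHI
2: · MOVVS
3: ✓ CMP  NZCV=1000
4: ✓ SUBLE  r3←0xc4
5: ✓ ADDCC  r2←0x26
6: ✓ CMP  NZCV=1010
7: · SUBVS
8: · ADDPL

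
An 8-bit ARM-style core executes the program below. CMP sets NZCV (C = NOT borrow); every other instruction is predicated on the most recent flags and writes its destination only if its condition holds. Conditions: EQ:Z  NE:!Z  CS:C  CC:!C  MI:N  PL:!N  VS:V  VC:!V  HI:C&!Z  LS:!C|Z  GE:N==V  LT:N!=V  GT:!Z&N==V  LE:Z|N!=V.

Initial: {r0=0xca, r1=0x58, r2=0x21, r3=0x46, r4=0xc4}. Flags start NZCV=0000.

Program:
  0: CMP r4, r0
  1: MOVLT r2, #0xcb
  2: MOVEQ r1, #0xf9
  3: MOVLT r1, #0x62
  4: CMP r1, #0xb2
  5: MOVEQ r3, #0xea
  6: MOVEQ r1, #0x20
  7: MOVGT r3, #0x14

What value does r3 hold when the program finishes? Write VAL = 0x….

VAL = 0x14

[0] flags=1000 → (cmp)
[1] flags=1000 LT?T → r2=0xcb
[2] flags=1000 EQ?F → skip
[3] flags=1000 LT?T → r1=0x62
[4] flags=1001 → (cmp)
[5] flags=1001 EQ?F → skip
[6] flags=1001 EQ?F → skip
[7] flags=1001 GT?T → r3=0x14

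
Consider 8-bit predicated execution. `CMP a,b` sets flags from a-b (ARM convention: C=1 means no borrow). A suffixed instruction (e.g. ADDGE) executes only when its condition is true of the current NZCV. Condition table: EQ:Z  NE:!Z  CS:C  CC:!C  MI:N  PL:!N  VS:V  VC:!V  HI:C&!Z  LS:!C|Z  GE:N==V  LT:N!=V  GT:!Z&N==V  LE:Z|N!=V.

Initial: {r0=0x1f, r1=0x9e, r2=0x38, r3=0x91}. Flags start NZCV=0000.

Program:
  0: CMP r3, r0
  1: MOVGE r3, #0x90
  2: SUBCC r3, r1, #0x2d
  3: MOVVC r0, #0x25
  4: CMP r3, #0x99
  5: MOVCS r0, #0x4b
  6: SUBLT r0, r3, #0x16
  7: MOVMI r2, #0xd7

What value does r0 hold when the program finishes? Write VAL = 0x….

0: ✓ CMP  NZCV=0011
1: · MOVGE
2: · SUBCC
3: · MOVVC
4: ✓ CMP  NZCV=1000
5: · MOVCS
6: ✓ SUBLT  r0←0x7b
7: ✓ MOVMI  r2←0xd7

VAL = 0x7b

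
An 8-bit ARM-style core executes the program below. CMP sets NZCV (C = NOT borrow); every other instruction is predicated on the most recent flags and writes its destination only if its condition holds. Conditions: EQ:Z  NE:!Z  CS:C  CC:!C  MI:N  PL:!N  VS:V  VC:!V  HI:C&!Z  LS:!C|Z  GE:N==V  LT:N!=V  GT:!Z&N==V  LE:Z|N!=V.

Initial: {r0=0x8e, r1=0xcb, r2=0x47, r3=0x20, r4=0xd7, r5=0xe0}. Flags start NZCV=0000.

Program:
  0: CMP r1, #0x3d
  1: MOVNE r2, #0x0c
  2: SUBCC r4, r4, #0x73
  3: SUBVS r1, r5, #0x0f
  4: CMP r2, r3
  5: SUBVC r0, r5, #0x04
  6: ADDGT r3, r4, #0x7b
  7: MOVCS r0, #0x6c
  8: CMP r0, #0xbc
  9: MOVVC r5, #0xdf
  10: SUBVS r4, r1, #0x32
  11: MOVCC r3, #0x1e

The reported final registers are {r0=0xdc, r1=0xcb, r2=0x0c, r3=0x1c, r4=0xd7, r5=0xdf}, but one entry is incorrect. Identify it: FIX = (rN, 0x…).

0: ✓ CMP  NZCV=1010
1: ✓ MOVNE  r2←0x0c
2: · SUBCC
3: · SUBVS
4: ✓ CMP  NZCV=1000
5: ✓ SUBVC  r0←0xdc
6: · ADDGT
7: · MOVCS
8: ✓ CMP  NZCV=0010
9: ✓ MOVVC  r5←0xdf
10: · SUBVS
11: · MOVCC

FIX = (r3, 0x20)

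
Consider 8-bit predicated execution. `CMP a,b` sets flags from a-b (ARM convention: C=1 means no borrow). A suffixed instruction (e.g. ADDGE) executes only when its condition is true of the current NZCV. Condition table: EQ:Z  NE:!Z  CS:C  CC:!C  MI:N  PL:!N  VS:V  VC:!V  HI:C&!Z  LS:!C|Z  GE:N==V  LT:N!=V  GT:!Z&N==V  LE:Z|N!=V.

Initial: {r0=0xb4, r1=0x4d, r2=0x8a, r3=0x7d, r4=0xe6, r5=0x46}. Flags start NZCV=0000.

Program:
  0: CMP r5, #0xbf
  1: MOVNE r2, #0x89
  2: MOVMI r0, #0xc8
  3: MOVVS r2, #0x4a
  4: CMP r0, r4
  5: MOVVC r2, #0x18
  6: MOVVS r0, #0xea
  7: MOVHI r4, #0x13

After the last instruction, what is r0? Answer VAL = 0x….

VAL = 0xc8

[0] flags=1001 → (cmp)
[1] flags=1001 NE?T → r2=0x89
[2] flags=1001 MI?T → r0=0xc8
[3] flags=1001 VS?T → r2=0x4a
[4] flags=1000 → (cmp)
[5] flags=1000 VC?T → r2=0x18
[6] flags=1000 VS?F → skip
[7] flags=1000 HI?F → skip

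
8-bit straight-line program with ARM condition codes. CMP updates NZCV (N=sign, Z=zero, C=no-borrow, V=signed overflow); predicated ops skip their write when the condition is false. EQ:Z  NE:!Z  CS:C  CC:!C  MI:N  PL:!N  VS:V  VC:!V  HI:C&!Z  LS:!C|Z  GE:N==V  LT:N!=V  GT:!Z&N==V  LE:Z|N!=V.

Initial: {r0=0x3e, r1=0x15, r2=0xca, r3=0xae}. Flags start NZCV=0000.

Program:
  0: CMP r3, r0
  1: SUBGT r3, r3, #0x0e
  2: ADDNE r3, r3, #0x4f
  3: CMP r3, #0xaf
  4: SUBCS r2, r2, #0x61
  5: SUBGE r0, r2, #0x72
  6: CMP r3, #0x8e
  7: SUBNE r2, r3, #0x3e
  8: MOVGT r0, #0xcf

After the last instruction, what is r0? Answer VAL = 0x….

0: ✓ CMP  NZCV=0011
1: · SUBGT
2: ✓ ADDNE  r3←0xfd
3: ✓ CMP  NZCV=0010
4: ✓ SUBCS  r2←0x69
5: ✓ SUBGE  r0←0xf7
6: ✓ CMP  NZCV=0010
7: ✓ SUBNE  r2←0xbf
8: ✓ MOVGT  r0←0xcf

VAL = 0xcf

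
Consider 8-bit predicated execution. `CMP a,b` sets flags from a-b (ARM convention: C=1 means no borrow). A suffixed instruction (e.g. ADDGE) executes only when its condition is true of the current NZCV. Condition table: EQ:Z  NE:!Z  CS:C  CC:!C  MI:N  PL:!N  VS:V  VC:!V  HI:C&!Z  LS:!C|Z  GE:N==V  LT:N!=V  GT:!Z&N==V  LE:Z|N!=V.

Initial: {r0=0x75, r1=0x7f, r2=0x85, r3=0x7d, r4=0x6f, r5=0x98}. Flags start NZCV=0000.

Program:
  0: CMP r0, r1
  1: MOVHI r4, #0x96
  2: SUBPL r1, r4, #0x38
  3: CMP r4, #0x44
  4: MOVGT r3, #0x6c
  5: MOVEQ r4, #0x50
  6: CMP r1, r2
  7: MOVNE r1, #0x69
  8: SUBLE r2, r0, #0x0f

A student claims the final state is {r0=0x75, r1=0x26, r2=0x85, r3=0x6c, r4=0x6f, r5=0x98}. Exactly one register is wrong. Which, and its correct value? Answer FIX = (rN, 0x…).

[0] flags=1000 → (cmp)
[1] flags=1000 HI?F → skip
[2] flags=1000 PL?F → skip
[3] flags=0010 → (cmp)
[4] flags=0010 GT?T → r3=0x6c
[5] flags=0010 EQ?F → skip
[6] flags=1001 → (cmp)
[7] flags=1001 NE?T → r1=0x69
[8] flags=1001 LE?F → skip

FIX = (r1, 0x69)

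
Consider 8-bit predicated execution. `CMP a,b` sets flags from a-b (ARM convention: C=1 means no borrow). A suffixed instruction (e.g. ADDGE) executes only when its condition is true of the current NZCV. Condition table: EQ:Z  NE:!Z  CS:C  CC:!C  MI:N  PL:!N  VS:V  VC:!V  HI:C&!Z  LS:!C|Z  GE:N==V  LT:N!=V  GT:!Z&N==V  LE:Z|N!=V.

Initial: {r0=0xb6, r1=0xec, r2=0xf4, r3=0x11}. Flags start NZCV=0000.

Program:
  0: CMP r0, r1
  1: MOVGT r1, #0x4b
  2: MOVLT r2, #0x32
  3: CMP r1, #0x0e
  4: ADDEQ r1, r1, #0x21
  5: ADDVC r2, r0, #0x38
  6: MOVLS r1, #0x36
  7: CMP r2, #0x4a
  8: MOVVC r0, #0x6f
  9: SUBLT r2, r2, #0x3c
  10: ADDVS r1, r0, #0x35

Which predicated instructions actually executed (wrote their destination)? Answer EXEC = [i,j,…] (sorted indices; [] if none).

[0] flags=1000 → (cmp)
[1] flags=1000 GT?F → skip
[2] flags=1000 LT?T → r2=0x32
[3] flags=1010 → (cmp)
[4] flags=1010 EQ?F → skip
[5] flags=1010 VC?T → r2=0xee
[6] flags=1010 LS?F → skip
[7] flags=1010 → (cmp)
[8] flags=1010 VC?T → r0=0x6f
[9] flags=1010 LT?T → r2=0xb2
[10] flags=1010 VS?F → skip

EXEC = [2,5,8,9]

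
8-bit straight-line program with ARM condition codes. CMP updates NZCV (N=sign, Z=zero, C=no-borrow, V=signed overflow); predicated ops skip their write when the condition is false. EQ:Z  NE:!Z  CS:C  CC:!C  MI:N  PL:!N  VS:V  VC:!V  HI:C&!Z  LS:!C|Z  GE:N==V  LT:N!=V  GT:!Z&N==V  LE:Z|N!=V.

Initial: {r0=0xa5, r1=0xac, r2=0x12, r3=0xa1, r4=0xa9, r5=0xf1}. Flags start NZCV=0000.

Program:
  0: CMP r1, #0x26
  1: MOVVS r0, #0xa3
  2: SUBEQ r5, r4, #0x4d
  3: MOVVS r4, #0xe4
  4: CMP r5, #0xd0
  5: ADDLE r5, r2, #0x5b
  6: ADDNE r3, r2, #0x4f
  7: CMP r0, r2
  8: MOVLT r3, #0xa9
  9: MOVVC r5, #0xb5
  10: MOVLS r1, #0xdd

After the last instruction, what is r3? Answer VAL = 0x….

0: ✓ CMP  NZCV=1010
1: · MOVVS
2: · SUBEQ
3: · MOVVS
4: ✓ CMP  NZCV=0010
5: · ADDLE
6: ✓ ADDNE  r3←0x61
7: ✓ CMP  NZCV=1010
8: ✓ MOVLT  r3←0xa9
9: ✓ MOVVC  r5←0xb5
10: · MOVLS

VAL = 0xa9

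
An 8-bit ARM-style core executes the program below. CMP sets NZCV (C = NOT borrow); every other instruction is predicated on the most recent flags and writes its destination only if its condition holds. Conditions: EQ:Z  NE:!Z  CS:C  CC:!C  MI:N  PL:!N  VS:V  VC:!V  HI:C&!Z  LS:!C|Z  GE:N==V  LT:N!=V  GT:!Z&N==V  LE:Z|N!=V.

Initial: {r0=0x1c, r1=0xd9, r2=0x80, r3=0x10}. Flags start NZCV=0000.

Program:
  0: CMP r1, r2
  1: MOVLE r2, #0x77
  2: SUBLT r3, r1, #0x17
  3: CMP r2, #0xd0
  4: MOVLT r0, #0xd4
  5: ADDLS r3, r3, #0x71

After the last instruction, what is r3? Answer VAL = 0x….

0: ✓ CMP  NZCV=0010
1: · MOVLE
2: · SUBLT
3: ✓ CMP  NZCV=1000
4: ✓ MOVLT  r0←0xd4
5: ✓ ADDLS  r3←0x81

VAL = 0x81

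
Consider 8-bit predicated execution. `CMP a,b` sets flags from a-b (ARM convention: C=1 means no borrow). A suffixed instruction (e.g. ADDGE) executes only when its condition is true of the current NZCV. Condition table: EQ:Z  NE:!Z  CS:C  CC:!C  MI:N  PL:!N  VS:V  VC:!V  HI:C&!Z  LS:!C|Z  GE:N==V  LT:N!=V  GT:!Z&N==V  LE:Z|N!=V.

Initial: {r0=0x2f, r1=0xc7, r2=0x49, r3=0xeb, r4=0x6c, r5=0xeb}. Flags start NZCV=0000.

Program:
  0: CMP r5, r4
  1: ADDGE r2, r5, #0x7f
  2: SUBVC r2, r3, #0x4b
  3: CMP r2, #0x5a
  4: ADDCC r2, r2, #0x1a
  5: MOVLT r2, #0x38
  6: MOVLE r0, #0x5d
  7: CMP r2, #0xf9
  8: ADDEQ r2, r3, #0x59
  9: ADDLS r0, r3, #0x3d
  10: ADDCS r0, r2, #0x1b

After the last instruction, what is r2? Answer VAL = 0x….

[0] flags=0011 → (cmp)
[1] flags=0011 GE?F → skip
[2] flags=0011 VC?F → skip
[3] flags=1000 → (cmp)
[4] flags=1000 CC?T → r2=0x63
[5] flags=1000 LT?T → r2=0x38
[6] flags=1000 LE?T → r0=0x5d
[7] flags=0000 → (cmp)
[8] flags=0000 EQ?F → skip
[9] flags=0000 LS?T → r0=0x28
[10] flags=0000 CS?F → skip

VAL = 0x38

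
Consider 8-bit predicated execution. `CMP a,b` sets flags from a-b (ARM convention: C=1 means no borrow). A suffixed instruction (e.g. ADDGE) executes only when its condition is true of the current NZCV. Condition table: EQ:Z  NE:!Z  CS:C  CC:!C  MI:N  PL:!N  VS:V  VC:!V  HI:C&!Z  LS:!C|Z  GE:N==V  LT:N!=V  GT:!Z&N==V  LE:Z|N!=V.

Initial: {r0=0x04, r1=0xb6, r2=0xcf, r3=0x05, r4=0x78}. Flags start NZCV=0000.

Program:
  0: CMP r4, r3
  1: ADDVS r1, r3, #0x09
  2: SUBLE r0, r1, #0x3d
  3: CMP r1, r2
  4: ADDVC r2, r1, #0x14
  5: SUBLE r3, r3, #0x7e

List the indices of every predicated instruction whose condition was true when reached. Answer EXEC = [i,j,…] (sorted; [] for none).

0: ✓ CMP  NZCV=0010
1: · ADDVS
2: · SUBLE
3: ✓ CMP  NZCV=1000
4: ✓ ADDVC  r2←0xca
5: ✓ SUBLE  r3←0x87

EXEC = [4,5]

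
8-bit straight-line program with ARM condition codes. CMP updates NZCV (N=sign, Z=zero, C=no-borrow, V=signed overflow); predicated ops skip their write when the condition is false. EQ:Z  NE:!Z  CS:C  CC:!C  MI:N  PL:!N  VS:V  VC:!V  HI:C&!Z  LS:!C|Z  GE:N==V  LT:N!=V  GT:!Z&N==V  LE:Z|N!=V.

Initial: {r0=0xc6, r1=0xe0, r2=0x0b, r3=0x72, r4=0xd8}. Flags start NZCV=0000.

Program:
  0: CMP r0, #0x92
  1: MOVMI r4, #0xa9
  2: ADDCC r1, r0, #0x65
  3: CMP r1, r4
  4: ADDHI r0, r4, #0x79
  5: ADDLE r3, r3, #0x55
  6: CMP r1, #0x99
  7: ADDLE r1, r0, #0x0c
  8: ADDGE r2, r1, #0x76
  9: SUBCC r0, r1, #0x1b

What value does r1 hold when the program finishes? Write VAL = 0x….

VAL = 0xe0

0: ✓ CMP  NZCV=0010
1: · MOVMI
2: · ADDCC
3: ✓ CMP  NZCV=0010
4: ✓ ADDHI  r0←0x51
5: · ADDLE
6: ✓ CMP  NZCV=0010
7: · ADDLE
8: ✓ ADDGE  r2←0x56
9: · SUBCC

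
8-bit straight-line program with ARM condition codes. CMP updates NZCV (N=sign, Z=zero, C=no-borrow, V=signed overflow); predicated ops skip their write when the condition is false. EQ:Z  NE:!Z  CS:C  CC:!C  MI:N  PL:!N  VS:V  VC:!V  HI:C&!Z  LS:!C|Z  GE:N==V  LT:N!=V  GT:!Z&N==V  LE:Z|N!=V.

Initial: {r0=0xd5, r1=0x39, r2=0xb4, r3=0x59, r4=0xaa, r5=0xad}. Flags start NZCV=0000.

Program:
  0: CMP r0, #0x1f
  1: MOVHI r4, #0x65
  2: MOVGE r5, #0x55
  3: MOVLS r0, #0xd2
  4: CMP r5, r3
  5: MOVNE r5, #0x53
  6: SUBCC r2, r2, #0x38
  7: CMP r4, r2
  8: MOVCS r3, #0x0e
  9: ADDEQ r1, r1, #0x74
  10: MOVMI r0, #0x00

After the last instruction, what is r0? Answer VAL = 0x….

[0] flags=1010 → (cmp)
[1] flags=1010 HI?T → r4=0x65
[2] flags=1010 GE?F → skip
[3] flags=1010 LS?F → skip
[4] flags=0011 → (cmp)
[5] flags=0011 NE?T → r5=0x53
[6] flags=0011 CC?F → skip
[7] flags=1001 → (cmp)
[8] flags=1001 CS?F → skip
[9] flags=1001 EQ?F → skip
[10] flags=1001 MI?T → r0=0x00

VAL = 0x00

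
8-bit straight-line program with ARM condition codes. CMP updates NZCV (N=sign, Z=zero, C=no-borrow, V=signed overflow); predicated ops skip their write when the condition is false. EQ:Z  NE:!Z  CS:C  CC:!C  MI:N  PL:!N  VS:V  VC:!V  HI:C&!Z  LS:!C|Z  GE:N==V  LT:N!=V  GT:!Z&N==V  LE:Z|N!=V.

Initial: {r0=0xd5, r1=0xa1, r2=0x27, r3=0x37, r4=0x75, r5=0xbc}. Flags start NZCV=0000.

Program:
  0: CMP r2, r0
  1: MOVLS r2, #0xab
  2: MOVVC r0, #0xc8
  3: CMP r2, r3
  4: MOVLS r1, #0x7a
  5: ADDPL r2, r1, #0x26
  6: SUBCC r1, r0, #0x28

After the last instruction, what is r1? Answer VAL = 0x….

VAL = 0xa1

0: ✓ CMP  NZCV=0000
1: ✓ MOVLS  r2←0xab
2: ✓ MOVVC  r0←0xc8
3: ✓ CMP  NZCV=0011
4: · MOVLS
5: ✓ ADDPL  r2←0xc7
6: · SUBCC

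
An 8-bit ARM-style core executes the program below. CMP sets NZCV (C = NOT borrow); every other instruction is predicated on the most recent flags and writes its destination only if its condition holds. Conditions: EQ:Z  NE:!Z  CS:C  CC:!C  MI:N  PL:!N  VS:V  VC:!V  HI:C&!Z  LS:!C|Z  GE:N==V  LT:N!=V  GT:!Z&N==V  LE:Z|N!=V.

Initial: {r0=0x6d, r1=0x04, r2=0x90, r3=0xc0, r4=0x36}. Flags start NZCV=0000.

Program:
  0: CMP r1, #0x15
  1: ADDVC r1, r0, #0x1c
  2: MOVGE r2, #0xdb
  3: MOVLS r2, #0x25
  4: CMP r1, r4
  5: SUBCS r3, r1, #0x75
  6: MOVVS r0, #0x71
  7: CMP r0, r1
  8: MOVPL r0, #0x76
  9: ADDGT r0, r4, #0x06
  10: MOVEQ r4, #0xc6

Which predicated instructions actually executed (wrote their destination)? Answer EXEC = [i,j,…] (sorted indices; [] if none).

[0] flags=1000 → (cmp)
[1] flags=1000 VC?T → r1=0x89
[2] flags=1000 GE?F → skip
[3] flags=1000 LS?T → r2=0x25
[4] flags=0011 → (cmp)
[5] flags=0011 CS?T → r3=0x14
[6] flags=0011 VS?T → r0=0x71
[7] flags=1001 → (cmp)
[8] flags=1001 PL?F → skip
[9] flags=1001 GT?T → r0=0x3c
[10] flags=1001 EQ?F → skip

EXEC = [1,3,5,6,9]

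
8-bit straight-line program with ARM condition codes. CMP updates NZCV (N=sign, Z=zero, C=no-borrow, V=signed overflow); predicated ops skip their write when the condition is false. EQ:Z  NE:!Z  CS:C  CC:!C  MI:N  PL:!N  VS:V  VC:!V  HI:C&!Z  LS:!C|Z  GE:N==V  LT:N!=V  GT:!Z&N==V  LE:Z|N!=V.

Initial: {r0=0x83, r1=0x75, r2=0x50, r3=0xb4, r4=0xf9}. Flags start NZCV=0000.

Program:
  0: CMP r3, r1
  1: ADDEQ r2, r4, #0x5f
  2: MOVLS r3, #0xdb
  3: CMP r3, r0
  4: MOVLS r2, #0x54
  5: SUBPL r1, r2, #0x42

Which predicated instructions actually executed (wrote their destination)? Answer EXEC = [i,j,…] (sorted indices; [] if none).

[0] flags=0011 → (cmp)
[1] flags=0011 EQ?F → skip
[2] flags=0011 LS?F → skip
[3] flags=0010 → (cmp)
[4] flags=0010 LS?F → skip
[5] flags=0010 PL?T → r1=0x0e

EXEC = [5]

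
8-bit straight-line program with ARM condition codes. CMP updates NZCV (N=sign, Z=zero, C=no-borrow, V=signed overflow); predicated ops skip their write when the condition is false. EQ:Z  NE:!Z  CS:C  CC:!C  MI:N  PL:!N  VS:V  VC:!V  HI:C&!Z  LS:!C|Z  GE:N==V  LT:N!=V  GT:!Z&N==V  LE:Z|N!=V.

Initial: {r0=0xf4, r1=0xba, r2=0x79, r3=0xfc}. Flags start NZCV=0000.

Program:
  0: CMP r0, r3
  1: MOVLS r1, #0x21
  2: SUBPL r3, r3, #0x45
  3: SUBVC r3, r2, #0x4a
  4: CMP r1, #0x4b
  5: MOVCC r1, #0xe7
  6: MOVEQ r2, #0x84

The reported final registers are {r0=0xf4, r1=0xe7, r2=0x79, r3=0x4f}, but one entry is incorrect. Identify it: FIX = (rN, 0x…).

FIX = (r3, 0x2f)

[0] flags=1000 → (cmp)
[1] flags=1000 LS?T → r1=0x21
[2] flags=1000 PL?F → skip
[3] flags=1000 VC?T → r3=0x2f
[4] flags=1000 → (cmp)
[5] flags=1000 CC?T → r1=0xe7
[6] flags=1000 EQ?F → skip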